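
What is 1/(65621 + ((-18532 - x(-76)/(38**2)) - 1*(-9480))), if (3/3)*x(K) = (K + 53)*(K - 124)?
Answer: 361/20420259 ≈ 1.7679e-5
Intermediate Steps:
x(K) = (-124 + K)*(53 + K) (x(K) = (K + 53)*(K - 124) = (53 + K)*(-124 + K) = (-124 + K)*(53 + K))
1/(65621 + ((-18532 - x(-76)/(38**2)) - 1*(-9480))) = 1/(65621 + ((-18532 - (-6572 + (-76)**2 - 71*(-76))/(38**2)) - 1*(-9480))) = 1/(65621 + ((-18532 - (-6572 + 5776 + 5396)/1444) + 9480)) = 1/(65621 + ((-18532 - 4600/1444) + 9480)) = 1/(65621 + ((-18532 - 1*1150/361) + 9480)) = 1/(65621 + ((-18532 - 1150/361) + 9480)) = 1/(65621 + (-6691202/361 + 9480)) = 1/(65621 - 3268922/361) = 1/(20420259/361) = 361/20420259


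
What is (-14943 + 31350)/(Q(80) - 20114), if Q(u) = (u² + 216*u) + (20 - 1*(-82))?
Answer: 16407/3668 ≈ 4.4730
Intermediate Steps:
Q(u) = 102 + u² + 216*u (Q(u) = (u² + 216*u) + (20 + 82) = (u² + 216*u) + 102 = 102 + u² + 216*u)
(-14943 + 31350)/(Q(80) - 20114) = (-14943 + 31350)/((102 + 80² + 216*80) - 20114) = 16407/((102 + 6400 + 17280) - 20114) = 16407/(23782 - 20114) = 16407/3668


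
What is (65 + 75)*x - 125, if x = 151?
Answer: 21015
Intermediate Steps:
(65 + 75)*x - 125 = (65 + 75)*151 - 125 = 140*151 - 125 = 21140 - 125 = 21015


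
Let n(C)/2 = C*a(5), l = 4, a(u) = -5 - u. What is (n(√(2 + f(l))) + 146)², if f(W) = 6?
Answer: 24516 - 11680*√2 ≈ 7998.0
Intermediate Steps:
n(C) = -20*C (n(C) = 2*(C*(-5 - 1*5)) = 2*(C*(-5 - 5)) = 2*(C*(-10)) = 2*(-10*C) = -20*C)
(n(√(2 + f(l))) + 146)² = (-20*√(2 + 6) + 146)² = (-40*√2 + 146)² = (146 - 40*√2)²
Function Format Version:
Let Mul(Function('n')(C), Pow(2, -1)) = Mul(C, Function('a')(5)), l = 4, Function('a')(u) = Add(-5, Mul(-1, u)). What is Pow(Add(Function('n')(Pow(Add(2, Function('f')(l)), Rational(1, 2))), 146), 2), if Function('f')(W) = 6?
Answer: Add(24516, Mul(-11680, Pow(2, Rational(1, 2)))) ≈ 7998.0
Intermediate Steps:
Function('n')(C) = Mul(-20, C) (Function('n')(C) = Mul(2, Mul(C, Add(-5, Mul(-1, 5)))) = Mul(2, Mul(C, Add(-5, -5))) = Mul(2, Mul(C, -10)) = Mul(2, Mul(-10, C)) = Mul(-20, C))
Pow(Add(Function('n')(Pow(Add(2, Function('f')(l)), Rational(1, 2))), 146), 2) = Pow(Add(Mul(-20, Pow(Add(2, 6), Rational(1, 2))), 146), 2) = Pow(Add(Mul(-20, Pow(8, Rational(1, 2))), 146), 2) = Pow(Add(Mul(-20, Mul(2, Pow(2, Rational(1, 2)))), 146), 2) = Pow(Add(Mul(-40, Pow(2, Rational(1, 2))), 146), 2) = Pow(Add(146, Mul(-40, Pow(2, Rational(1, 2)))), 2)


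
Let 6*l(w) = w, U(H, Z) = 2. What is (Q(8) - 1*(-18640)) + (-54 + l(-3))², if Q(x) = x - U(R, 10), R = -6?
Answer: 86465/4 ≈ 21616.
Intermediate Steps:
l(w) = w/6
Q(x) = -2 + x (Q(x) = x - 1*2 = x - 2 = -2 + x)
(Q(8) - 1*(-18640)) + (-54 + l(-3))² = ((-2 + 8) - 1*(-18640)) + (-54 + (⅙)*(-3))² = (6 + 18640) + (-54 - ½)² = 18646 + (-109/2)² = 18646 + 11881/4 = 86465/4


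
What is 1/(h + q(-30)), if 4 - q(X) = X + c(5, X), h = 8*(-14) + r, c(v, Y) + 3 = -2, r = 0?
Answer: -1/73 ≈ -0.013699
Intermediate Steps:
c(v, Y) = -5 (c(v, Y) = -3 - 2 = -5)
h = -112 (h = 8*(-14) + 0 = -112 + 0 = -112)
q(X) = 9 - X (q(X) = 4 - (X - 5) = 4 - (-5 + X) = 4 + (5 - X) = 9 - X)
1/(h + q(-30)) = 1/(-112 + (9 - 1*(-30))) = 1/(-112 + (9 + 30)) = 1/(-112 + 39) = 1/(-73) = -1/73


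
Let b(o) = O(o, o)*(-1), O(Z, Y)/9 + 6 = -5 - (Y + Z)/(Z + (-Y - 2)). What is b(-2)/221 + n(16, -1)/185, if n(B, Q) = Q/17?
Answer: 1664/3145 ≈ 0.52909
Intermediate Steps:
n(B, Q) = Q/17 (n(B, Q) = Q*(1/17) = Q/17)
O(Z, Y) = -99 - 9*(Y + Z)/(-2 + Z - Y) (O(Z, Y) = -54 + 9*(-5 - (Y + Z)/(Z + (-Y - 2))) = -54 + 9*(-5 - (Y + Z)/(Z + (-2 - Y))) = -54 + 9*(-5 - (Y + Z)/(-2 + Z - Y)) = -54 + (-45 - 9*(Y + Z)/(-2 + Z - Y)) = -99 - 9*(Y + Z)/(-2 + Z - Y))
b(o) = 99 - 9*o (b(o) = (18*(-11 - 5*o + 6*o)/(2 + o - o))*(-1) = (18*(-11 + o)/2)*(-1) = (18*(½)*(-11 + o))*(-1) = (-99 + 9*o)*(-1) = 99 - 9*o)
b(-2)/221 + n(16, -1)/185 = (99 - 9*(-2))/221 + ((1/17)*(-1))/185 = (99 + 18)*(1/221) - 1/17*1/185 = 117*(1/221) - 1/3145 = 9/17 - 1/3145 = 1664/3145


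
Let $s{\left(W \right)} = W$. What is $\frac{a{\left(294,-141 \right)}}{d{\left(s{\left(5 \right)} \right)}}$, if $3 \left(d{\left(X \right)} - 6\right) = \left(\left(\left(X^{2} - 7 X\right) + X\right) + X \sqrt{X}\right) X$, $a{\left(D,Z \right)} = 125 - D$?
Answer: $- \frac{3549}{3076} - \frac{12675 \sqrt{5}}{3076} \approx -10.368$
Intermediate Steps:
$d{\left(X \right)} = 6 + \frac{X \left(X^{2} + X^{\frac{3}{2}} - 6 X\right)}{3}$ ($d{\left(X \right)} = 6 + \frac{\left(\left(\left(X^{2} - 7 X\right) + X\right) + X \sqrt{X}\right) X}{3} = 6 + \frac{\left(\left(X^{2} - 6 X\right) + X^{\frac{3}{2}}\right) X}{3} = 6 + \frac{\left(X^{2} + X^{\frac{3}{2}} - 6 X\right) X}{3} = 6 + \frac{X \left(X^{2} + X^{\frac{3}{2}} - 6 X\right)}{3}$)
$\frac{a{\left(294,-141 \right)}}{d{\left(s{\left(5 \right)} \right)}} = \frac{125 - 294}{6 - 2 \cdot 5^{2} + \frac{5^{3}}{3} + \frac{5^{\frac{5}{2}}}{3}} = \frac{125 - 294}{6 - 50 + \frac{1}{3} \cdot 125 + \frac{25 \sqrt{5}}{3}} = - \frac{169}{6 - 50 + \frac{125}{3} + \frac{25 \sqrt{5}}{3}} = - \frac{169}{- \frac{7}{3} + \frac{25 \sqrt{5}}{3}}$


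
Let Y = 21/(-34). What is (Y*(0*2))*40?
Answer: 0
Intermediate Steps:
Y = -21/34 (Y = 21*(-1/34) = -21/34 ≈ -0.61765)
(Y*(0*2))*40 = -0*2*40 = -21/34*0*40 = 0*40 = 0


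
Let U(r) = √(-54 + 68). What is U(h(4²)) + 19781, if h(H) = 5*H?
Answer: 19781 + √14 ≈ 19785.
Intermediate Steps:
U(r) = √14
U(h(4²)) + 19781 = √14 + 19781 = 19781 + √14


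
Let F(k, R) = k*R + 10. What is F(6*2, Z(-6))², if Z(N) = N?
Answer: 3844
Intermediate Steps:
F(k, R) = 10 + R*k (F(k, R) = R*k + 10 = 10 + R*k)
F(6*2, Z(-6))² = (10 - 36*2)² = (10 - 6*12)² = (10 - 72)² = (-62)² = 3844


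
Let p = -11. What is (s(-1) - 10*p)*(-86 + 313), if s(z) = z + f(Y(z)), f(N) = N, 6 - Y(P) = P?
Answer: 26332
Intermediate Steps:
Y(P) = 6 - P
s(z) = 6 (s(z) = z + (6 - z) = 6)
(s(-1) - 10*p)*(-86 + 313) = (6 - 10*(-11))*(-86 + 313) = (6 + 110)*227 = 116*227 = 26332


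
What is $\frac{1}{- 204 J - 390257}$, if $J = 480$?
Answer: $- \frac{1}{488177} \approx -2.0484 \cdot 10^{-6}$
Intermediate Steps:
$\frac{1}{- 204 J - 390257} = \frac{1}{\left(-204\right) 480 - 390257} = \frac{1}{-97920 - 390257} = \frac{1}{-488177} = - \frac{1}{488177}$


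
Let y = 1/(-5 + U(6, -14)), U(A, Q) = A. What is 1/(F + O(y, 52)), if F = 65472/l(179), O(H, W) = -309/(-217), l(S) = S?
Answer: 38843/14262735 ≈ 0.0027234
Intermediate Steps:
y = 1 (y = 1/(-5 + 6) = 1/1 = 1)
O(H, W) = 309/217 (O(H, W) = -309*(-1/217) = 309/217)
F = 65472/179 ≈ 365.77
1/(F + O(y, 52)) = 1/(65472/179 + 309/217) = 1/(14262735/38843) = 38843/14262735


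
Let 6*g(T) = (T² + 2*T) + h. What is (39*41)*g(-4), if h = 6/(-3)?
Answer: 1599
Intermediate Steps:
h = -2 (h = 6*(-⅓) = -2)
g(T) = -⅓ + T/3 + T²/6 (g(T) = ((T² + 2*T) - 2)/6 = (-2 + T² + 2*T)/6 = -⅓ + T/3 + T²/6)
(39*41)*g(-4) = (39*41)*(-⅓ + (⅓)*(-4) + (⅙)*(-4)²) = 1599*(-⅓ - 4/3 + (⅙)*16) = 1599*(-⅓ - 4/3 + 8/3) = 1599*1 = 1599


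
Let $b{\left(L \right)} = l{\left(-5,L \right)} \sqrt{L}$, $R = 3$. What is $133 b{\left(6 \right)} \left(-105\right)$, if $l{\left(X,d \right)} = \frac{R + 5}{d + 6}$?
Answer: $- 9310 \sqrt{6} \approx -22805.0$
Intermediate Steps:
$l{\left(X,d \right)} = \frac{8}{6 + d}$ ($l{\left(X,d \right)} = \frac{3 + 5}{d + 6} = \frac{8}{6 + d}$)
$b{\left(L \right)} = \frac{8 \sqrt{L}}{6 + L}$ ($b{\left(L \right)} = \frac{8}{6 + L} \sqrt{L} = \frac{8 \sqrt{L}}{6 + L}$)
$133 b{\left(6 \right)} \left(-105\right) = 133 \frac{8 \sqrt{6}}{6 + 6} \left(-105\right) = 133 \frac{8 \sqrt{6}}{12} \left(-105\right) = 133 \cdot 8 \sqrt{6} \cdot \frac{1}{12} \left(-105\right) = 133 \frac{2 \sqrt{6}}{3} \left(-105\right) = \frac{266 \sqrt{6}}{3} \left(-105\right) = - 9310 \sqrt{6}$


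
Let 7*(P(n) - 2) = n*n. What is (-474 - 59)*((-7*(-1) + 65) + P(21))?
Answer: -73021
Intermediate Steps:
P(n) = 2 + n²/7 (P(n) = 2 + (n*n)/7 = 2 + n²/7)
(-474 - 59)*((-7*(-1) + 65) + P(21)) = (-474 - 59)*((-7*(-1) + 65) + (2 + (⅐)*21²)) = -533*((7 + 65) + (2 + (⅐)*441)) = -533*(72 + (2 + 63)) = -533*(72 + 65) = -533*137 = -73021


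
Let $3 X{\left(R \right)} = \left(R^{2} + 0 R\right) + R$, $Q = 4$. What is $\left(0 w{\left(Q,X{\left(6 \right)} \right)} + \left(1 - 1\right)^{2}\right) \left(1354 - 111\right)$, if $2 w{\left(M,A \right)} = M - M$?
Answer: $0$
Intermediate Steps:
$X{\left(R \right)} = \frac{R}{3} + \frac{R^{2}}{3}$ ($X{\left(R \right)} = \frac{\left(R^{2} + 0 R\right) + R}{3} = \frac{\left(R^{2} + 0\right) + R}{3} = \frac{R^{2} + R}{3} = \frac{R + R^{2}}{3} = \frac{R}{3} + \frac{R^{2}}{3}$)
$w{\left(M,A \right)} = 0$ ($w{\left(M,A \right)} = \frac{M - M}{2} = \frac{1}{2} \cdot 0 = 0$)
$\left(0 w{\left(Q,X{\left(6 \right)} \right)} + \left(1 - 1\right)^{2}\right) \left(1354 - 111\right) = \left(0 \cdot 0 + \left(1 - 1\right)^{2}\right) \left(1354 - 111\right) = \left(0 + 0^{2}\right) 1243 = \left(0 + 0\right) 1243 = 0 \cdot 1243 = 0$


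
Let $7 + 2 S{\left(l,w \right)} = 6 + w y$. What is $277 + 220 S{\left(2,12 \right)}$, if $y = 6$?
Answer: $8087$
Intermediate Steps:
$S{\left(l,w \right)} = - \frac{1}{2} + 3 w$ ($S{\left(l,w \right)} = - \frac{7}{2} + \frac{6 + w 6}{2} = - \frac{7}{2} + \frac{6 + 6 w}{2} = - \frac{7}{2} + \left(3 + 3 w\right) = - \frac{1}{2} + 3 w$)
$277 + 220 S{\left(2,12 \right)} = 277 + 220 \left(- \frac{1}{2} + 3 \cdot 12\right) = 277 + 220 \left(- \frac{1}{2} + 36\right) = 277 + 220 \cdot \frac{71}{2} = 277 + 7810 = 8087$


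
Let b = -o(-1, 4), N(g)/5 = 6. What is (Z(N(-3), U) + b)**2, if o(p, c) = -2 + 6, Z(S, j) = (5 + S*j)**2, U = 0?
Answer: 441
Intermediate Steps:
N(g) = 30 (N(g) = 5*6 = 30)
o(p, c) = 4
b = -4 (b = -1*4 = -4)
(Z(N(-3), U) + b)**2 = ((5 + 30*0)**2 - 4)**2 = ((5 + 0)**2 - 4)**2 = (5**2 - 4)**2 = (25 - 4)**2 = 21**2 = 441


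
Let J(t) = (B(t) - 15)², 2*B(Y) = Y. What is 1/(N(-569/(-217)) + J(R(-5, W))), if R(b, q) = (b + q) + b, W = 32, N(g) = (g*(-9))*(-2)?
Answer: 217/13714 ≈ 0.015823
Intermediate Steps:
B(Y) = Y/2
N(g) = 18*g (N(g) = -9*g*(-2) = 18*g)
R(b, q) = q + 2*b
J(t) = (-15 + t/2)² (J(t) = (t/2 - 15)² = (-15 + t/2)²)
1/(N(-569/(-217)) + J(R(-5, W))) = 1/(18*(-569/(-217)) + (-30 + (32 + 2*(-5)))²/4) = 1/(18*(-569*(-1/217)) + (-30 + (32 - 10))²/4) = 1/(18*(569/217) + (-30 + 22)²/4) = 1/(10242/217 + (¼)*(-8)²) = 1/(10242/217 + (¼)*64) = 1/(10242/217 + 16) = 1/(13714/217) = 217/13714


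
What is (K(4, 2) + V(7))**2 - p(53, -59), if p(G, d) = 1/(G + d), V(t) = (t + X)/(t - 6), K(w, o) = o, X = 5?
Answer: 1177/6 ≈ 196.17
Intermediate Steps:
V(t) = (5 + t)/(-6 + t) (V(t) = (t + 5)/(t - 6) = (5 + t)/(-6 + t))
(K(4, 2) + V(7))**2 - p(53, -59) = (2 + (5 + 7)/(-6 + 7))**2 - 1/(53 - 59) = (2 + 12/1)**2 - 1/(-6) = (2 + 1*12)**2 - 1*(-1/6) = (2 + 12)**2 + 1/6 = 14**2 + 1/6 = 196 + 1/6 = 1177/6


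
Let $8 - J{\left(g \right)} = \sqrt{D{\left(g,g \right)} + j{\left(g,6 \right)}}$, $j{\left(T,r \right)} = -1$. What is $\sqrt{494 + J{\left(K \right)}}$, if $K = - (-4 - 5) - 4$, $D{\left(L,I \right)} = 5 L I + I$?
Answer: $\sqrt{502 - \sqrt{129}} \approx 22.15$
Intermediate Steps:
$D{\left(L,I \right)} = I + 5 I L$ ($D{\left(L,I \right)} = 5 I L + I = I + 5 I L$)
$K = 5$ ($K = \left(-1\right) \left(-9\right) - 4 = 9 - 4 = 5$)
$J{\left(g \right)} = 8 - \sqrt{-1 + g \left(1 + 5 g\right)}$ ($J{\left(g \right)} = 8 - \sqrt{g \left(1 + 5 g\right) - 1} = 8 - \sqrt{-1 + g \left(1 + 5 g\right)}$)
$\sqrt{494 + J{\left(K \right)}} = \sqrt{494 + \left(8 - \sqrt{-1 + 5 \left(1 + 5 \cdot 5\right)}\right)} = \sqrt{494 + \left(8 - \sqrt{-1 + 5 \left(1 + 25\right)}\right)} = \sqrt{494 + \left(8 - \sqrt{-1 + 5 \cdot 26}\right)} = \sqrt{494 + \left(8 - \sqrt{-1 + 130}\right)} = \sqrt{494 + \left(8 - \sqrt{129}\right)} = \sqrt{502 - \sqrt{129}}$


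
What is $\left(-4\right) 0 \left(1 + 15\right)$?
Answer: $0$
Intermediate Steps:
$\left(-4\right) 0 \left(1 + 15\right) = 0 \cdot 16 = 0$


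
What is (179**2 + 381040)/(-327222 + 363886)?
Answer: 413081/36664 ≈ 11.267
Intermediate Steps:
(179**2 + 381040)/(-327222 + 363886) = (32041 + 381040)/36664 = 413081*(1/36664) = 413081/36664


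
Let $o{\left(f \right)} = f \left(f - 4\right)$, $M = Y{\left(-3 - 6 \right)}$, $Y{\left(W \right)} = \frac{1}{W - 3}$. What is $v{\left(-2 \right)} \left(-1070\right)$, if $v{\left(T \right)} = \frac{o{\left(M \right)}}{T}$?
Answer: $\frac{26215}{144} \approx 182.05$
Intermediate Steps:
$Y{\left(W \right)} = \frac{1}{-3 + W}$
$M = - \frac{1}{12}$ ($M = \frac{1}{-3 - 9} = \frac{1}{-12} = - \frac{1}{12} \approx -0.083333$)
$o{\left(f \right)} = f \left(-4 + f\right)$
$v{\left(T \right)} = \frac{49}{144 T}$ ($v{\left(T \right)} = \frac{\left(- \frac{1}{12}\right) \left(-4 - \frac{1}{12}\right)}{T} = \frac{\left(- \frac{1}{12}\right) \left(- \frac{49}{12}\right)}{T} = \frac{49}{144 T}$)
$v{\left(-2 \right)} \left(-1070\right) = \frac{49}{144 \left(-2\right)} \left(-1070\right) = \frac{49}{144} \left(- \frac{1}{2}\right) \left(-1070\right) = \left(- \frac{49}{288}\right) \left(-1070\right) = \frac{26215}{144}$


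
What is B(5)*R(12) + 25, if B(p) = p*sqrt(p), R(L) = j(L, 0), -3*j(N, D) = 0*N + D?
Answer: 25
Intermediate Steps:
j(N, D) = -D/3 (j(N, D) = -(0*N + D)/3 = -(0 + D)/3 = -D/3)
R(L) = 0 (R(L) = -1/3*0 = 0)
B(p) = p**(3/2)
B(5)*R(12) + 25 = 5**(3/2)*0 + 25 = (5*sqrt(5))*0 + 25 = 0 + 25 = 25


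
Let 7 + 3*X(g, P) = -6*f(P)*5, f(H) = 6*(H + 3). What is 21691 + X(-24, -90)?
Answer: 80726/3 ≈ 26909.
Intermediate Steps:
f(H) = 18 + 6*H (f(H) = 6*(3 + H) = 18 + 6*H)
X(g, P) = -547/3 - 60*P (X(g, P) = -7/3 + (-6*(18 + 6*P)*5)/3 = -7/3 + ((-108 - 36*P)*5)/3 = -7/3 + (-540 - 180*P)/3 = -7/3 + (-180 - 60*P) = -547/3 - 60*P)
21691 + X(-24, -90) = 21691 + (-547/3 - 60*(-90)) = 21691 + (-547/3 + 5400) = 21691 + 15653/3 = 80726/3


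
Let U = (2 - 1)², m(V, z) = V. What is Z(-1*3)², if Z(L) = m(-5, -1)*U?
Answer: 25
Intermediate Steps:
U = 1 (U = 1² = 1)
Z(L) = -5 (Z(L) = -5*1 = -5)
Z(-1*3)² = (-5)² = 25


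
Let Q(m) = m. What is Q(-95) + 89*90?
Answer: 7915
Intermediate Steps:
Q(-95) + 89*90 = -95 + 89*90 = -95 + 8010 = 7915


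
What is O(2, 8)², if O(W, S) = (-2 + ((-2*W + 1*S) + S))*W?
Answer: 400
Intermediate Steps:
O(W, S) = W*(-2 - 2*W + 2*S) (O(W, S) = (-2 + ((-2*W + S) + S))*W = (-2 + ((S - 2*W) + S))*W = (-2 + (-2*W + 2*S))*W = (-2 - 2*W + 2*S)*W = W*(-2 - 2*W + 2*S))
O(2, 8)² = (2*2*(-1 + 8 - 1*2))² = (2*2*(-1 + 8 - 2))² = (2*2*5)² = 20² = 400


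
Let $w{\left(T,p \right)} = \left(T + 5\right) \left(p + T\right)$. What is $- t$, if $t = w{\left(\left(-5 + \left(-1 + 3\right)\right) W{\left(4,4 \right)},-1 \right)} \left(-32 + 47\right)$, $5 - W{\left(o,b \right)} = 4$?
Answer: $120$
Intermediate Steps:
$W{\left(o,b \right)} = 1$ ($W{\left(o,b \right)} = 5 - 4 = 1$)
$w{\left(T,p \right)} = \left(5 + T\right) \left(T + p\right)$
$t = -120$ ($t = \left(\left(\left(-5 + \left(-1 + 3\right)\right) 1\right)^{2} + 5 \left(-5 + \left(-1 + 3\right)\right) 1 + 5 \left(-1\right) + \left(-5 + \left(-1 + 3\right)\right) 1 \left(-1\right)\right) \left(-32 + 47\right) = \left(\left(\left(-5 + 2\right) 1\right)^{2} + 5 \left(-5 + 2\right) 1 - 5 + \left(-5 + 2\right) 1 \left(-1\right)\right) 15 = \left(\left(\left(-3\right) 1\right)^{2} + 5 \left(\left(-3\right) 1\right) - 5 + \left(-3\right) 1 \left(-1\right)\right) 15 = \left(\left(-3\right)^{2} + 5 \left(-3\right) - 5 - -3\right) 15 = \left(9 - 15 - 5 + 3\right) 15 = \left(-8\right) 15 = -120$)
$- t = \left(-1\right) \left(-120\right) = 120$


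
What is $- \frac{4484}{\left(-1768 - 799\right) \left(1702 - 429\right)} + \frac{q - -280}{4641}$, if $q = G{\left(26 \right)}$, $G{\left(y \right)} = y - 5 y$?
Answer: $\frac{1845020}{46952997} \approx 0.039295$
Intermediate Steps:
$G{\left(y \right)} = - 4 y$
$q = -104$ ($q = \left(-4\right) 26 = -104$)
$- \frac{4484}{\left(-1768 - 799\right) \left(1702 - 429\right)} + \frac{q - -280}{4641} = - \frac{4484}{\left(-1768 - 799\right) \left(1702 - 429\right)} + \frac{-104 - -280}{4641} = - \frac{4484}{\left(-2567\right) 1273} + \left(-104 + 280\right) \frac{1}{4641} = - \frac{4484}{-3267791} + 176 \cdot \frac{1}{4641} = \left(-4484\right) \left(- \frac{1}{3267791}\right) + \frac{176}{4641} = \frac{236}{171989} + \frac{176}{4641} = \frac{1845020}{46952997}$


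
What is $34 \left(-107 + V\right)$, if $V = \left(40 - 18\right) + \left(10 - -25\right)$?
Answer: $-1700$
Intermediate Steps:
$V = 57$ ($V = 22 + \left(10 + 25\right) = 22 + 35 = 57$)
$34 \left(-107 + V\right) = 34 \left(-107 + 57\right) = 34 \left(-50\right) = -1700$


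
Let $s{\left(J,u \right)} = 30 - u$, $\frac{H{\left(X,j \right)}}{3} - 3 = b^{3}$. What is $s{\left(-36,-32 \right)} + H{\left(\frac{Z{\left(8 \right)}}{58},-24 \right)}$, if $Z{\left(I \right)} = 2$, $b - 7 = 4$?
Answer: $4064$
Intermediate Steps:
$b = 11$ ($b = 7 + 4 = 11$)
$H{\left(X,j \right)} = 4002$ ($H{\left(X,j \right)} = 9 + 3 \cdot 11^{3} = 9 + 3 \cdot 1331 = 9 + 3993 = 4002$)
$s{\left(-36,-32 \right)} + H{\left(\frac{Z{\left(8 \right)}}{58},-24 \right)} = \left(30 - -32\right) + 4002 = \left(30 + 32\right) + 4002 = 62 + 4002 = 4064$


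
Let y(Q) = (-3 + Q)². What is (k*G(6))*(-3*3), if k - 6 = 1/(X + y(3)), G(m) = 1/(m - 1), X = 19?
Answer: -207/19 ≈ -10.895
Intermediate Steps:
G(m) = 1/(-1 + m)
k = 115/19 (k = 6 + 1/(19 + (-3 + 3)²) = 6 + 1/(19 + 0²) = 6 + 1/(19 + 0) = 6 + 1/19 = 115/19 ≈ 6.0526)
(k*G(6))*(-3*3) = (115/(19*(-1 + 6)))*(-3*3) = ((115/19)/5)*(-9) = ((115/19)*(⅕))*(-9) = (23/19)*(-9) = -207/19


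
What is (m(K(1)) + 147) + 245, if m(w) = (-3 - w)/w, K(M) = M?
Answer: 388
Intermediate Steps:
m(w) = (-3 - w)/w
(m(K(1)) + 147) + 245 = ((-3 - 1*1)/1 + 147) + 245 = (1*(-3 - 1) + 147) + 245 = (1*(-4) + 147) + 245 = (-4 + 147) + 245 = 143 + 245 = 388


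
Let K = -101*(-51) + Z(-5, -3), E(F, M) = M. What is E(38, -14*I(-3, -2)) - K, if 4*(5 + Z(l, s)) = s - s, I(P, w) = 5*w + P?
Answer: -4964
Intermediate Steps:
I(P, w) = P + 5*w
Z(l, s) = -5 (Z(l, s) = -5 + (s - s)/4 = -5 + (1/4)*0 = -5 + 0 = -5)
K = 5146 (K = -101*(-51) - 5 = 5151 - 5 = 5146)
E(38, -14*I(-3, -2)) - K = -14*(-3 + 5*(-2)) - 1*5146 = -14*(-3 - 10) - 5146 = -14*(-13) - 5146 = 182 - 5146 = -4964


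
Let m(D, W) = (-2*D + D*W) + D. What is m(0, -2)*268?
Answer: 0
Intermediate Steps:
m(D, W) = -D + D*W
m(0, -2)*268 = (0*(-1 - 2))*268 = (0*(-3))*268 = 0*268 = 0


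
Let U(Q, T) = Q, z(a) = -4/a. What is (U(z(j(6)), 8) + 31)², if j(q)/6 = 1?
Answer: 8281/9 ≈ 920.11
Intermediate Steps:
j(q) = 6 (j(q) = 6*1 = 6)
(U(z(j(6)), 8) + 31)² = (-4/6 + 31)² = (-4*⅙ + 31)² = (-⅔ + 31)² = (91/3)² = 8281/9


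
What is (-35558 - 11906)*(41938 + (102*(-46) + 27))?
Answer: -1769125672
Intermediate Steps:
(-35558 - 11906)*(41938 + (102*(-46) + 27)) = -47464*(41938 + (-4692 + 27)) = -47464*(41938 - 4665) = -47464*37273 = -1769125672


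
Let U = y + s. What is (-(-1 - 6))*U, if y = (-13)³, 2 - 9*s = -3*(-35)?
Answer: -139132/9 ≈ -15459.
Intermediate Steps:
s = -103/9 (s = 2/9 - (-1)*(-35)/3 = 2/9 - ⅑*105 = 2/9 - 35/3 = -103/9 ≈ -11.444)
y = -2197
U = -19876/9 (U = -2197 - 103/9 = -19876/9 ≈ -2208.4)
(-(-1 - 6))*U = -(-1 - 6)*(-19876/9) = -1*(-7)*(-19876/9) = 7*(-19876/9) = -139132/9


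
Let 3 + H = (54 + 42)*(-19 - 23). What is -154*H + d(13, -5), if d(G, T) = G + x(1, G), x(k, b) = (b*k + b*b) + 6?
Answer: 621591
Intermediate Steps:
x(k, b) = 6 + b² + b*k (x(k, b) = (b*k + b²) + 6 = (b² + b*k) + 6 = 6 + b² + b*k)
H = -4035 (H = -3 + (54 + 42)*(-19 - 23) = -3 + 96*(-42) = -3 - 4032 = -4035)
d(G, T) = 6 + G² + 2*G (d(G, T) = G + (6 + G² + G*1) = G + (6 + G² + G) = G + (6 + G + G²) = 6 + G² + 2*G)
-154*H + d(13, -5) = -154*(-4035) + (6 + 13² + 2*13) = 621390 + (6 + 169 + 26) = 621390 + 201 = 621591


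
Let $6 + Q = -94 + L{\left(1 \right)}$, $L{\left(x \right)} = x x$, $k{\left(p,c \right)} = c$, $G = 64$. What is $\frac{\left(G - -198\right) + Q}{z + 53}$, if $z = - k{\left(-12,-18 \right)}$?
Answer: $\frac{163}{71} \approx 2.2958$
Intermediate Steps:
$L{\left(x \right)} = x^{2}$
$z = 18$ ($z = \left(-1\right) \left(-18\right) = 18$)
$Q = -99$ ($Q = -6 - \left(94 - 1^{2}\right) = -6 + \left(-94 + 1\right) = -6 - 93 = -99$)
$\frac{\left(G - -198\right) + Q}{z + 53} = \frac{\left(64 - -198\right) - 99}{18 + 53} = \frac{\left(64 + 198\right) - 99}{71} = \left(262 - 99\right) \frac{1}{71} = 163 \cdot \frac{1}{71} = \frac{163}{71}$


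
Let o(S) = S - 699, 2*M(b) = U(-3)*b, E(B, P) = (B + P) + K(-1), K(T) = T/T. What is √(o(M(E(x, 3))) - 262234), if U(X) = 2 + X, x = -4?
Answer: 11*I*√2173 ≈ 512.77*I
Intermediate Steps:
K(T) = 1
E(B, P) = 1 + B + P (E(B, P) = (B + P) + 1 = 1 + B + P)
M(b) = -b/2 (M(b) = ((2 - 3)*b)/2 = (-b)/2 = -b/2)
o(S) = -699 + S
√(o(M(E(x, 3))) - 262234) = √((-699 - (1 - 4 + 3)/2) - 262234) = √((-699 - ½*0) - 262234) = √((-699 + 0) - 262234) = √(-699 - 262234) = √(-262933) = 11*I*√2173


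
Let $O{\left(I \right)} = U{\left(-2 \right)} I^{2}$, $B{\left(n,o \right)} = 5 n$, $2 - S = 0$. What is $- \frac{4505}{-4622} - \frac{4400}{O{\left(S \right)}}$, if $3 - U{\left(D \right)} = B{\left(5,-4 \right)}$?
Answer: $\frac{235605}{4622} \approx 50.975$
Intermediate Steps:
$S = 2$ ($S = 2 - 0 = 2 + 0 = 2$)
$U{\left(D \right)} = -22$ ($U{\left(D \right)} = 3 - 5 \cdot 5 = 3 - 25 = -22$)
$O{\left(I \right)} = - 22 I^{2}$
$- \frac{4505}{-4622} - \frac{4400}{O{\left(S \right)}} = - \frac{4505}{-4622} - \frac{4400}{\left(-22\right) 2^{2}} = \left(-4505\right) \left(- \frac{1}{4622}\right) - \frac{4400}{\left(-22\right) 4} = \frac{4505}{4622} - \frac{4400}{-88} = \frac{4505}{4622} - -50 = \frac{4505}{4622} + 50 = \frac{235605}{4622}$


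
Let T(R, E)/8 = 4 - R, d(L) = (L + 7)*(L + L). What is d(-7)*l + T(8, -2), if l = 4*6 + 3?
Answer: -32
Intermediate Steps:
d(L) = 2*L*(7 + L) (d(L) = (7 + L)*(2*L) = 2*L*(7 + L))
l = 27 (l = 24 + 3 = 27)
T(R, E) = 32 - 8*R (T(R, E) = 8*(4 - R) = 32 - 8*R)
d(-7)*l + T(8, -2) = (2*(-7)*(7 - 7))*27 + (32 - 8*8) = (2*(-7)*0)*27 + (32 - 64) = 0*27 - 32 = 0 - 32 = -32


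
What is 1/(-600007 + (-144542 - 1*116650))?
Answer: -1/861199 ≈ -1.1612e-6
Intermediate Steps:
1/(-600007 + (-144542 - 1*116650)) = 1/(-600007 + (-144542 - 116650)) = 1/(-600007 - 261192) = 1/(-861199) = -1/861199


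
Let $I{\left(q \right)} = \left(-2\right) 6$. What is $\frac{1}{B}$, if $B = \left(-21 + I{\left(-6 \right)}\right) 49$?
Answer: $- \frac{1}{1617} \approx -0.00061843$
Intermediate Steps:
$I{\left(q \right)} = -12$
$B = -1617$ ($B = \left(-21 - 12\right) 49 = \left(-33\right) 49 = -1617$)
$\frac{1}{B} = \frac{1}{-1617} = - \frac{1}{1617}$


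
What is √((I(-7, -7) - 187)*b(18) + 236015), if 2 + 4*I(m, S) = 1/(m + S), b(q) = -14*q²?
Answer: 2*√271649 ≈ 1042.4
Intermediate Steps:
I(m, S) = -½ + 1/(4*(S + m)) (I(m, S) = -½ + 1/(4*(m + S)) = -½ + 1/(4*(S + m)))
√((I(-7, -7) - 187)*b(18) + 236015) = √(((¼ - ½*(-7) - ½*(-7))/(-7 - 7) - 187)*(-14*18²) + 236015) = √(((¼ + 7/2 + 7/2)/(-14) - 187)*(-14*324) + 236015) = √((-1/14*29/4 - 187)*(-4536) + 236015) = √((-29/56 - 187)*(-4536) + 236015) = √(-10501/56*(-4536) + 236015) = √(850581 + 236015) = √1086596 = 2*√271649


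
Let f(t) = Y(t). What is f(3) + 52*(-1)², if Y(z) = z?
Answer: 55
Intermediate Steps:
f(t) = t
f(3) + 52*(-1)² = 3 + 52*(-1)² = 3 + 52*1 = 3 + 52 = 55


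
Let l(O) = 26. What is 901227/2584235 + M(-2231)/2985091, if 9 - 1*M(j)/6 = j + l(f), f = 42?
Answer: 2724573584397/7714176640385 ≈ 0.35319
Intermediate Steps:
M(j) = -102 - 6*j (M(j) = 54 - 6*(j + 26) = 54 - 6*(26 + j) = 54 + (-156 - 6*j) = -102 - 6*j)
901227/2584235 + M(-2231)/2985091 = 901227/2584235 + (-102 - 6*(-2231))/2985091 = 901227*(1/2584235) + (-102 + 13386)*(1/2985091) = 901227/2584235 + 13284*(1/2985091) = 901227/2584235 + 13284/2985091 = 2724573584397/7714176640385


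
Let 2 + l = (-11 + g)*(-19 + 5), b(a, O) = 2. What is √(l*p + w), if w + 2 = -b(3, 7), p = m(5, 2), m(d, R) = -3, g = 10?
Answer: 2*I*√10 ≈ 6.3246*I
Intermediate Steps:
p = -3
w = -4 (w = -2 - 1*2 = -2 - 2 = -4)
l = 12 (l = -2 + (-11 + 10)*(-19 + 5) = -2 - 1*(-14) = -2 + 14 = 12)
√(l*p + w) = √(12*(-3) - 4) = √(-36 - 4) = √(-40) = 2*I*√10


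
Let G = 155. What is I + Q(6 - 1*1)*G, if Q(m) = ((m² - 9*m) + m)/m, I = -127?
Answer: -592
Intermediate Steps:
Q(m) = (m² - 8*m)/m
I + Q(6 - 1*1)*G = -127 + (-8 + (6 - 1*1))*155 = -127 + (-8 + (6 - 1))*155 = -127 + (-8 + 5)*155 = -127 - 3*155 = -127 - 465 = -592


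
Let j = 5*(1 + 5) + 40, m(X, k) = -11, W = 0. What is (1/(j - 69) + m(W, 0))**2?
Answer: 100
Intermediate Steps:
j = 70 (j = 5*6 + 40 = 30 + 40 = 70)
(1/(j - 69) + m(W, 0))**2 = (1/(70 - 69) - 11)**2 = (1/1 - 11)**2 = (1 - 11)**2 = (-10)**2 = 100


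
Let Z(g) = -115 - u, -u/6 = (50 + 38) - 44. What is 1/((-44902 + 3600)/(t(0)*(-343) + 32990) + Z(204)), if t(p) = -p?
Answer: 16495/2437104 ≈ 0.0067683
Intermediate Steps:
u = -264 (u = -6*((50 + 38) - 44) = -6*(88 - 44) = -6*44 = -264)
Z(g) = 149 (Z(g) = -115 - 1*(-264) = -115 + 264 = 149)
1/((-44902 + 3600)/(t(0)*(-343) + 32990) + Z(204)) = 1/((-44902 + 3600)/(-1*0*(-343) + 32990) + 149) = 1/(-41302/(0*(-343) + 32990) + 149) = 1/(-41302/(0 + 32990) + 149) = 1/(-41302/32990 + 149) = 1/(-41302*1/32990 + 149) = 1/(-20651/16495 + 149) = 1/(2437104/16495) = 16495/2437104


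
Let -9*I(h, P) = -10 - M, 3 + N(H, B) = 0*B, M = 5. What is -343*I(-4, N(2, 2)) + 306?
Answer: -797/3 ≈ -265.67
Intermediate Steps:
N(H, B) = -3 (N(H, B) = -3 + 0*B = -3 + 0 = -3)
I(h, P) = 5/3 (I(h, P) = -(-10 - 1*5)/9 = -(-10 - 5)/9 = -⅑*(-15) = 5/3)
-343*I(-4, N(2, 2)) + 306 = -343*5/3 + 306 = -1715/3 + 306 = -797/3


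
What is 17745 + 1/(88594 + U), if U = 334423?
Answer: 7506436666/423017 ≈ 17745.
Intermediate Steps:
17745 + 1/(88594 + U) = 17745 + 1/(88594 + 334423) = 17745 + 1/423017 = 7506436666/423017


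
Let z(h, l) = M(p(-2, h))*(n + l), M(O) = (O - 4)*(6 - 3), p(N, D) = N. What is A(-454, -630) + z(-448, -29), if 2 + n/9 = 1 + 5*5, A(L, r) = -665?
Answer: -4031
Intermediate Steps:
M(O) = -12 + 3*O (M(O) = (-4 + O)*3 = -12 + 3*O)
n = 216 (n = -18 + 9*(1 + 5*5) = -18 + 9*(1 + 25) = -18 + 9*26 = -18 + 234 = 216)
z(h, l) = -3888 - 18*l (z(h, l) = (-12 + 3*(-2))*(216 + l) = (-12 - 6)*(216 + l) = -18*(216 + l) = -3888 - 18*l)
A(-454, -630) + z(-448, -29) = -665 + (-3888 - 18*(-29)) = -665 + (-3888 + 522) = -665 - 3366 = -4031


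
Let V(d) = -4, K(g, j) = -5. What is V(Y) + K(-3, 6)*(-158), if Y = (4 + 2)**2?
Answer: 786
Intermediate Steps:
Y = 36 (Y = 6**2 = 36)
V(Y) + K(-3, 6)*(-158) = -4 - 5*(-158) = -4 + 790 = 786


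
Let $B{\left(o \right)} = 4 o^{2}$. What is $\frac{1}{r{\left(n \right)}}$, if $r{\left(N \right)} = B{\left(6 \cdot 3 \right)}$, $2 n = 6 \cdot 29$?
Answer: $\frac{1}{1296} \approx 0.0007716$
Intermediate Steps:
$n = 87$ ($n = \frac{6 \cdot 29}{2} = \frac{1}{2} \cdot 174 = 87$)
$r{\left(N \right)} = 1296$ ($r{\left(N \right)} = 4 \left(6 \cdot 3\right)^{2} = 4 \cdot 18^{2} = 4 \cdot 324 = 1296$)
$\frac{1}{r{\left(n \right)}} = \frac{1}{1296}$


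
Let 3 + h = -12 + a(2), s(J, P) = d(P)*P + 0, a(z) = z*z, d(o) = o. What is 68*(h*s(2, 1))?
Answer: -748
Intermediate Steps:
a(z) = z**2
s(J, P) = P**2 (s(J, P) = P*P + 0 = P**2 + 0 = P**2)
h = -11 (h = -3 + (-12 + 2**2) = -3 + (-12 + 4) = -3 - 8 = -11)
68*(h*s(2, 1)) = 68*(-11*1**2) = 68*(-11*1) = 68*(-11) = -748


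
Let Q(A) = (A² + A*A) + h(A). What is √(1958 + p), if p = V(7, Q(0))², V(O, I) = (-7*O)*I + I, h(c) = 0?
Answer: √1958 ≈ 44.249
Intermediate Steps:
Q(A) = 2*A² (Q(A) = (A² + A*A) + 0 = (A² + A²) + 0 = 2*A² + 0 = 2*A²)
V(O, I) = I - 7*I*O (V(O, I) = -7*I*O + I = I - 7*I*O)
p = 0 (p = ((2*0²)*(1 - 7*7))² = ((2*0)*(1 - 49))² = (0*(-48))² = 0² = 0)
√(1958 + p) = √(1958 + 0) = √1958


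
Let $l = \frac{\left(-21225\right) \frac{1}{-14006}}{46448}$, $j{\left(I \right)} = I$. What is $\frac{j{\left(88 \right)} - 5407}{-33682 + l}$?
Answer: $\frac{3460279109472}{21911848251991} \approx 0.15792$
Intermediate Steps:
$l = \frac{21225}{650550688}$ ($l = \left(-21225\right) \left(- \frac{1}{14006}\right) \frac{1}{46448} = \frac{21225}{14006} \cdot \frac{1}{46448} = \frac{21225}{650550688} \approx 3.2626 \cdot 10^{-5}$)
$\frac{j{\left(88 \right)} - 5407}{-33682 + l} = \frac{88 - 5407}{-33682 + \frac{21225}{650550688}} = - \frac{5319}{- \frac{21911848251991}{650550688}} = \left(-5319\right) \left(- \frac{650550688}{21911848251991}\right) = \frac{3460279109472}{21911848251991}$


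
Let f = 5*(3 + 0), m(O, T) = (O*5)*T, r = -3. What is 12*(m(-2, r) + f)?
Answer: 540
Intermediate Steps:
m(O, T) = 5*O*T (m(O, T) = (5*O)*T = 5*O*T)
f = 15 (f = 5*3 = 15)
12*(m(-2, r) + f) = 12*(5*(-2)*(-3) + 15) = 12*(30 + 15) = 12*45 = 540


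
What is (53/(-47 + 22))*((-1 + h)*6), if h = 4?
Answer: -954/25 ≈ -38.160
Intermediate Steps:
(53/(-47 + 22))*((-1 + h)*6) = (53/(-47 + 22))*((-1 + 4)*6) = (53/(-25))*(3*6) = -1/25*53*18 = -53/25*18 = -954/25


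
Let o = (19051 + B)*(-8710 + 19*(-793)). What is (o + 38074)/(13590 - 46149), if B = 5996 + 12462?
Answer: 891813419/32559 ≈ 27391.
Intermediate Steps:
B = 18458
o = -891851493 (o = (19051 + 18458)*(-8710 + 19*(-793)) = 37509*(-8710 - 15067) = 37509*(-23777) = -891851493)
(o + 38074)/(13590 - 46149) = (-891851493 + 38074)/(13590 - 46149) = -891813419/(-32559) = -891813419*(-1/32559) = 891813419/32559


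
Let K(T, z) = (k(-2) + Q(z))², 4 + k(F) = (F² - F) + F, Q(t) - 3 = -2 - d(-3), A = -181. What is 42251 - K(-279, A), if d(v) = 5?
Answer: 42235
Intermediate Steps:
Q(t) = -4 (Q(t) = 3 + (-2 - 1*5) = 3 + (-2 - 5) = 3 - 7 = -4)
k(F) = -4 + F² (k(F) = -4 + ((F² - F) + F) = -4 + F²)
K(T, z) = 16 (K(T, z) = ((-4 + (-2)²) - 4)² = ((-4 + 4) - 4)² = (0 - 4)² = (-4)² = 16)
42251 - K(-279, A) = 42251 - 1*16 = 42251 - 16 = 42235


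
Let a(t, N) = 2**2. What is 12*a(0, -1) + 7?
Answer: 55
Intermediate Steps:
a(t, N) = 4
12*a(0, -1) + 7 = 12*4 + 7 = 48 + 7 = 55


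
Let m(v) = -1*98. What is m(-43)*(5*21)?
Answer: -10290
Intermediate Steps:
m(v) = -98
m(-43)*(5*21) = -490*21 = -98*105 = -10290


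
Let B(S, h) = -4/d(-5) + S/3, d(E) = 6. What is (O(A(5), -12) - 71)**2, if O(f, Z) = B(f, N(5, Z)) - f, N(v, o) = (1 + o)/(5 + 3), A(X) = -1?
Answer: 5041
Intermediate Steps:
N(v, o) = 1/8 + o/8 (N(v, o) = (1 + o)/8 = (1 + o)*(1/8) = 1/8 + o/8)
B(S, h) = -2/3 + S/3 (B(S, h) = -4/6 + S/3 = -4*1/6 + S*(1/3) = -2/3 + S/3)
O(f, Z) = -2/3 - 2*f/3 (O(f, Z) = (-2/3 + f/3) - f = -2/3 - 2*f/3)
(O(A(5), -12) - 71)**2 = ((-2/3 - 2/3*(-1)) - 71)**2 = ((-2/3 + 2/3) - 71)**2 = (0 - 71)**2 = (-71)**2 = 5041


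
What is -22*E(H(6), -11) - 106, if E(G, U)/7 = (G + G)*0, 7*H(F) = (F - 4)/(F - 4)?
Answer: -106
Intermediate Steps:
H(F) = ⅐ (H(F) = ((F - 4)/(F - 4))/7 = ((-4 + F)/(-4 + F))/7 = (⅐)*1 = ⅐)
E(G, U) = 0 (E(G, U) = 7*((G + G)*0) = 7*((2*G)*0) = 7*0 = 0)
-22*E(H(6), -11) - 106 = -22*0 - 106 = 0 - 106 = -106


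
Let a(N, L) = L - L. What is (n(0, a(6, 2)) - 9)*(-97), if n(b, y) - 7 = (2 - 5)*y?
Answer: 194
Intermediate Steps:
a(N, L) = 0
n(b, y) = 7 - 3*y (n(b, y) = 7 + (2 - 5)*y = 7 - 3*y)
(n(0, a(6, 2)) - 9)*(-97) = ((7 - 3*0) - 9)*(-97) = ((7 + 0) - 9)*(-97) = (7 - 9)*(-97) = -2*(-97) = 194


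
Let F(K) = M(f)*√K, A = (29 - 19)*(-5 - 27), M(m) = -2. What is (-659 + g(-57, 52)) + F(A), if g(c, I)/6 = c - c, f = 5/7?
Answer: -659 - 16*I*√5 ≈ -659.0 - 35.777*I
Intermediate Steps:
f = 5/7 (f = 5*(⅐) = 5/7 ≈ 0.71429)
g(c, I) = 0 (g(c, I) = 6*(c - c) = 6*0 = 0)
A = -320 (A = 10*(-32) = -320)
F(K) = -2*√K
(-659 + g(-57, 52)) + F(A) = (-659 + 0) - 16*I*√5 = -659 - 16*I*√5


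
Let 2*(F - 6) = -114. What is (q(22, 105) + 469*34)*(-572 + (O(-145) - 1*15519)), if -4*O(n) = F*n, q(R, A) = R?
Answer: -286461928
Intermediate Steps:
F = -51 (F = 6 + (½)*(-114) = 6 - 57 = -51)
O(n) = 51*n/4 (O(n) = -(-51)*n/4 = 51*n/4)
(q(22, 105) + 469*34)*(-572 + (O(-145) - 1*15519)) = (22 + 469*34)*(-572 + ((51/4)*(-145) - 1*15519)) = (22 + 15946)*(-572 + (-7395/4 - 15519)) = 15968*(-572 - 69471/4) = 15968*(-71759/4) = -286461928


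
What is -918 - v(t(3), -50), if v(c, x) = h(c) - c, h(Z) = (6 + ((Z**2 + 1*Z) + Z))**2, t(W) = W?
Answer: -1356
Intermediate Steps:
h(Z) = (6 + Z**2 + 2*Z)**2 (h(Z) = (6 + ((Z**2 + Z) + Z))**2 = (6 + ((Z + Z**2) + Z))**2 = (6 + (Z**2 + 2*Z))**2 = (6 + Z**2 + 2*Z)**2)
v(c, x) = (6 + c**2 + 2*c)**2 - c
-918 - v(t(3), -50) = -918 - ((6 + 3**2 + 2*3)**2 - 1*3) = -918 - ((6 + 9 + 6)**2 - 3) = -918 - (21**2 - 3) = -918 - (441 - 3) = -918 - 1*438 = -918 - 438 = -1356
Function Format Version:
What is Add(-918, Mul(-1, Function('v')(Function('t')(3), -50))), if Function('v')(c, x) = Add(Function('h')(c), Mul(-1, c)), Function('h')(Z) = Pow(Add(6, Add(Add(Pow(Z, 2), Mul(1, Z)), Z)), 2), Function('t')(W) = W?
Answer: -1356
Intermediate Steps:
Function('h')(Z) = Pow(Add(6, Pow(Z, 2), Mul(2, Z)), 2) (Function('h')(Z) = Pow(Add(6, Add(Add(Pow(Z, 2), Z), Z)), 2) = Pow(Add(6, Add(Add(Z, Pow(Z, 2)), Z)), 2) = Pow(Add(6, Add(Pow(Z, 2), Mul(2, Z))), 2) = Pow(Add(6, Pow(Z, 2), Mul(2, Z)), 2))
Function('v')(c, x) = Add(Pow(Add(6, Pow(c, 2), Mul(2, c)), 2), Mul(-1, c))
Add(-918, Mul(-1, Function('v')(Function('t')(3), -50))) = Add(-918, Mul(-1, Add(Pow(Add(6, Pow(3, 2), Mul(2, 3)), 2), Mul(-1, 3)))) = Add(-918, Mul(-1, Add(Pow(Add(6, 9, 6), 2), -3))) = Add(-918, Mul(-1, Add(Pow(21, 2), -3))) = Add(-918, Mul(-1, Add(441, -3))) = Add(-918, Mul(-1, 438)) = Add(-918, -438) = -1356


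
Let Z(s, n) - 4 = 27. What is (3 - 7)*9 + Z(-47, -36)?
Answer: -5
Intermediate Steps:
Z(s, n) = 31 (Z(s, n) = 4 + 27 = 31)
(3 - 7)*9 + Z(-47, -36) = (3 - 7)*9 + 31 = -4*9 + 31 = -36 + 31 = -5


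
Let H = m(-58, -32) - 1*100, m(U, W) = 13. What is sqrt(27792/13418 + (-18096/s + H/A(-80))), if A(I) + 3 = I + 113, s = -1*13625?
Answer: sqrt(667655187252430)/36564050 ≈ 0.70668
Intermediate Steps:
s = -13625
A(I) = 110 + I (A(I) = -3 + (I + 113) = -3 + (113 + I) = 110 + I)
H = -87 (H = 13 - 1*100 = 13 - 100 = -87)
sqrt(27792/13418 + (-18096/s + H/A(-80))) = sqrt(27792/13418 + (-18096/(-13625) - 87/(110 - 80))) = sqrt(27792*(1/13418) + (-18096*(-1/13625) - 87/30)) = sqrt(13896/6709 + (18096/13625 - 87*1/30)) = sqrt(13896/6709 + (18096/13625 - 29/10)) = sqrt(13896/6709 - 42833/27250) = sqrt(91299403/182820250) = sqrt(667655187252430)/36564050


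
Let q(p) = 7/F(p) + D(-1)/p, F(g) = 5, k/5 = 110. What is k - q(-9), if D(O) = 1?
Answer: 24692/45 ≈ 548.71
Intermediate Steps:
k = 550 (k = 5*110 = 550)
q(p) = 7/5 + 1/p
k - q(-9) = 550 - (7/5 + 1/(-9)) = 550 - (7/5 - 1/9) = 550 - 1*58/45 = 550 - 58/45 = 24692/45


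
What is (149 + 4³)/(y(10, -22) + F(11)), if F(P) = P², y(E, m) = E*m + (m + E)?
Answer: -71/37 ≈ -1.9189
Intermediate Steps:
y(E, m) = E + m + E*m (y(E, m) = E*m + (E + m) = E + m + E*m)
(149 + 4³)/(y(10, -22) + F(11)) = (149 + 4³)/((10 - 22 + 10*(-22)) + 11²) = (149 + 64)/((10 - 22 - 220) + 121) = 213/(-232 + 121) = 213/(-111) = 213*(-1/111) = -71/37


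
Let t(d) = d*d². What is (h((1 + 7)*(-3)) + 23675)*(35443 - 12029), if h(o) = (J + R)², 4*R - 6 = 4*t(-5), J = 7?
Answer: 1744214223/2 ≈ 8.7211e+8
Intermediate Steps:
t(d) = d³
R = -247/2 (R = 3/2 + (4*(-5)³)/4 = 3/2 + (4*(-125))/4 = 3/2 + (¼)*(-500) = 3/2 - 125 = -247/2 ≈ -123.50)
h(o) = 54289/4 (h(o) = (7 - 247/2)² = (-233/2)² = 54289/4)
(h((1 + 7)*(-3)) + 23675)*(35443 - 12029) = (54289/4 + 23675)*(35443 - 12029) = (148989/4)*23414 = 1744214223/2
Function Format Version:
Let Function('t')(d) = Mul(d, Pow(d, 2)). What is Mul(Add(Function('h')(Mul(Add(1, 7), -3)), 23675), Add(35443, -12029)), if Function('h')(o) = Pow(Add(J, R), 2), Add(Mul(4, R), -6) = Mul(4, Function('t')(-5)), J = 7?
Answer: Rational(1744214223, 2) ≈ 8.7211e+8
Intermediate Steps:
Function('t')(d) = Pow(d, 3)
R = Rational(-247, 2) (R = Add(Rational(3, 2), Mul(Rational(1, 4), Mul(4, Pow(-5, 3)))) = Add(Rational(3, 2), Mul(Rational(1, 4), Mul(4, -125))) = Add(Rational(3, 2), Mul(Rational(1, 4), -500)) = Add(Rational(3, 2), -125) = Rational(-247, 2) ≈ -123.50)
Function('h')(o) = Rational(54289, 4) (Function('h')(o) = Pow(Add(7, Rational(-247, 2)), 2) = Pow(Rational(-233, 2), 2) = Rational(54289, 4))
Mul(Add(Function('h')(Mul(Add(1, 7), -3)), 23675), Add(35443, -12029)) = Mul(Add(Rational(54289, 4), 23675), Add(35443, -12029)) = Mul(Rational(148989, 4), 23414) = Rational(1744214223, 2)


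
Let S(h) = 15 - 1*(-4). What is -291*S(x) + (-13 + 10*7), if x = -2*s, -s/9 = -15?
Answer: -5472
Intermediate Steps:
s = 135 (s = -9*(-15) = 135)
x = -270 (x = -2*135 = -270)
S(h) = 19 (S(h) = 15 + 4 = 19)
-291*S(x) + (-13 + 10*7) = -291*19 + (-13 + 10*7) = -5529 + (-13 + 70) = -5529 + 57 = -5472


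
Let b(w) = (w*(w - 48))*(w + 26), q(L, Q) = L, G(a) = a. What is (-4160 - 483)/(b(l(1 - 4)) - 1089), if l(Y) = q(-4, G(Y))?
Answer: -4643/3487 ≈ -1.3315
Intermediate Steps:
l(Y) = -4
b(w) = w*(-48 + w)*(26 + w) (b(w) = (w*(-48 + w))*(26 + w) = w*(-48 + w)*(26 + w))
(-4160 - 483)/(b(l(1 - 4)) - 1089) = (-4160 - 483)/(-4*(-1248 + (-4)² - 22*(-4)) - 1089) = -4643/(-4*(-1248 + 16 + 88) - 1089) = -4643/(-4*(-1144) - 1089) = -4643/(4576 - 1089) = -4643/3487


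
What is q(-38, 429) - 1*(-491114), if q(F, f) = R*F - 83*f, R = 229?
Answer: 446805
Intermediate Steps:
q(F, f) = -83*f + 229*F (q(F, f) = 229*F - 83*f = -83*f + 229*F)
q(-38, 429) - 1*(-491114) = (-83*429 + 229*(-38)) - 1*(-491114) = (-35607 - 8702) + 491114 = -44309 + 491114 = 446805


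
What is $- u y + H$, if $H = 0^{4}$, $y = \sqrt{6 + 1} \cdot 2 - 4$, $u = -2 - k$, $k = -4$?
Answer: $8 - 4 \sqrt{7} \approx -2.583$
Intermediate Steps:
$u = 2$ ($u = -2 - -4 = -2 + 4 = 2$)
$y = -4 + 2 \sqrt{7}$ ($y = \sqrt{7} \cdot 2 - 4 = 2 \sqrt{7} - 4 = -4 + 2 \sqrt{7} \approx 1.2915$)
$H = 0$
$- u y + H = \left(-1\right) 2 \left(-4 + 2 \sqrt{7}\right) + 0 = - 2 \left(-4 + 2 \sqrt{7}\right) + 0 = \left(8 - 4 \sqrt{7}\right) + 0 = 8 - 4 \sqrt{7}$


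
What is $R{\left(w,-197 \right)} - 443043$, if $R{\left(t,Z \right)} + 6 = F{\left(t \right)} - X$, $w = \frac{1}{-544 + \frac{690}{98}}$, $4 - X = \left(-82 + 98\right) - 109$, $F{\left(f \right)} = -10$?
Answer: $-443156$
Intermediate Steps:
$X = 97$ ($X = 4 - \left(\left(-82 + 98\right) - 109\right) = 4 - \left(16 - 109\right) = 4 - -93 = 4 + 93 = 97$)
$w = - \frac{49}{26311}$ ($w = \frac{1}{-544 + 690 \cdot \frac{1}{98}} = \frac{1}{-544 + \frac{345}{49}} = \frac{1}{- \frac{26311}{49}} = - \frac{49}{26311} \approx -0.0018623$)
$R{\left(t,Z \right)} = -113$ ($R{\left(t,Z \right)} = -6 - 107 = -113$)
$R{\left(w,-197 \right)} - 443043 = -113 - 443043 = -443156$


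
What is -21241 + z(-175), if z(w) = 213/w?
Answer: -3717388/175 ≈ -21242.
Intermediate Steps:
-21241 + z(-175) = -21241 + 213/(-175) = -21241 + 213*(-1/175) = -21241 - 213/175 = -3717388/175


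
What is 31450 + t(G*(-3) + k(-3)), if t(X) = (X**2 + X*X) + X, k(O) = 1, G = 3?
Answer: 31570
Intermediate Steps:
t(X) = X + 2*X**2 (t(X) = (X**2 + X**2) + X = 2*X**2 + X = X + 2*X**2)
31450 + t(G*(-3) + k(-3)) = 31450 + (3*(-3) + 1)*(1 + 2*(3*(-3) + 1)) = 31450 + (-9 + 1)*(1 + 2*(-9 + 1)) = 31450 - 8*(1 + 2*(-8)) = 31450 - 8*(1 - 16) = 31450 - 8*(-15) = 31450 + 120 = 31570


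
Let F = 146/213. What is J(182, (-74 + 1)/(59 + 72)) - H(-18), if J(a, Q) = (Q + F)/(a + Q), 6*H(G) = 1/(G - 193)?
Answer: 3197093/2136500334 ≈ 0.0014964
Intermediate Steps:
F = 146/213 (F = 146*(1/213) = 146/213 ≈ 0.68545)
H(G) = 1/(6*(-193 + G)) (H(G) = 1/(6*(G - 193)) = 1/(6*(-193 + G)))
J(a, Q) = (146/213 + Q)/(Q + a) (J(a, Q) = (Q + 146/213)/(a + Q) = (146/213 + Q)/(Q + a))
J(182, (-74 + 1)/(59 + 72)) - H(-18) = (146/213 + (-74 + 1)/(59 + 72))/((-74 + 1)/(59 + 72) + 182) - 1/(6*(-193 - 18)) = (146/213 - 73/131)/(-73/131 + 182) - 1/(6*(-211)) = (146/213 - 73*1/131)/(-73*1/131 + 182) - (-1)/(6*211) = (146/213 - 73/131)/(-73/131 + 182) - 1*(-1/1266) = (3577/27903)/(23769/131) + 1/1266 = (131/23769)*(3577/27903) + 1/1266 = 3577/5062797 + 1/1266 = 3197093/2136500334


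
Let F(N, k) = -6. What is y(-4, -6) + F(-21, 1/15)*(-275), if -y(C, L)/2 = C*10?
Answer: 1730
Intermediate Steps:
y(C, L) = -20*C (y(C, L) = -2*C*10 = -20*C)
y(-4, -6) + F(-21, 1/15)*(-275) = -20*(-4) - 6*(-275) = 80 + 1650 = 1730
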